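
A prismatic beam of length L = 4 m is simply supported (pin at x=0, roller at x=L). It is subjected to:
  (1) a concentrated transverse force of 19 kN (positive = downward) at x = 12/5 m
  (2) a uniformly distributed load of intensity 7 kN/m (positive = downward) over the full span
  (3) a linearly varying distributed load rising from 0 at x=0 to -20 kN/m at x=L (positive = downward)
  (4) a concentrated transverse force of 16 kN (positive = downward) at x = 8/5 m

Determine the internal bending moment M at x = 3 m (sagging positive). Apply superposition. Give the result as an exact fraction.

Load 1 — point force P=19 kN at a=12/5 m (b=L-a=8/5):
  M_1 = Pa(L-x)/L  [x>a] = 19·(12/5)·(4-3)/4 = 57/5 kN·m
Load 2 — uniform load w=7 kN/m over full span:
  M_2 = wx(L-x)/2 = 7·3·(4-3)/2 = 21/2 kN·m
Load 3 — triangular load w₀=-20 kN/m (0→w₀ over full span):
  M_3 = w₀Lx/6 - w₀x³/(6L) = (-20)·4·3/6 - (-20)·3³/(6·4) = -35/2 kN·m
Load 4 — point force P=16 kN at a=8/5 m (b=L-a=12/5):
  M_4 = Pa(L-x)/L  [x>a] = 16·(8/5)·(4-3)/4 = 32/5 kN·m
Superposition: M = Σ M_i = 54/5 kN·m ≈ 10.800000 kN·m

M(3) = 54/5 kN·m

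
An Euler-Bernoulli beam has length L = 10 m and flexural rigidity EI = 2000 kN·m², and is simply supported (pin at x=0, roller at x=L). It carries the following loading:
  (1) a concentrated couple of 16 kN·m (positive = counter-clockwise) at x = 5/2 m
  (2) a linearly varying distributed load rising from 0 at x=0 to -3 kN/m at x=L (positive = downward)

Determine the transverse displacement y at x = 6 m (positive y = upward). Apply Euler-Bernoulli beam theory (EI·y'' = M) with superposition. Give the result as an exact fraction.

y(6) = 1619/12500 m

Load 1 — applied couple M₀=16 kN·m at a=5/2 m (b=L-a=15/2):
  y_1 = (M₀x³/(6L)-M₀(x-a)²/2+C₁x)/EI  [x>a] with C₁=M₀(3b²-L²)/(6L)=55/3 = (16·6³/(6·10)-16·(6-(5/2))²/2+(55/3)·6)/2000 = 87/2500 m
Load 2 — triangular load w₀=-3 kN/m (0→w₀ over full span):
  y_2 = -w₀x(7L⁴-10L²x²+3x⁴)/(360LEI) = -(-3)·6·(7·10⁴-10·10²·6²+3·6⁴)/(360·10·2000) = 296/3125 m
Superposition: y = Σ y_i = 1619/12500 m ≈ 0.129520 m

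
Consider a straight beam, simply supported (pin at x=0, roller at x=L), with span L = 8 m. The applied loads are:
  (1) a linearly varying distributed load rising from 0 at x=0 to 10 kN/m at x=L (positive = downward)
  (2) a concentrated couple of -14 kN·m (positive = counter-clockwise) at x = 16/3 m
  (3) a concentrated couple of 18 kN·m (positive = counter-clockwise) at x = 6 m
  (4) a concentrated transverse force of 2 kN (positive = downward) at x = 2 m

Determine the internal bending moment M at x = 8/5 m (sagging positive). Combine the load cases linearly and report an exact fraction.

M(8/5) = 592/25 kN·m

Load 1 — triangular load w₀=10 kN/m (0→w₀ over full span):
  M_1 = w₀Lx/6 - w₀x³/(6L) = 10·8·(8/5)/6 - 10·(8/5)³/(6·8) = 512/25 kN·m
Load 2 — applied couple M₀=-14 kN·m at a=16/3 m (b=L-a=8/3):
  M_2 = M₀x/L  [x≤a] = (-14)·(8/5)/8 = -14/5 kN·m
Load 3 — applied couple M₀=18 kN·m at a=6 m (b=L-a=2):
  M_3 = M₀x/L  [x≤a] = 18·(8/5)/8 = 18/5 kN·m
Load 4 — point force P=2 kN at a=2 m (b=L-a=6):
  M_4 = Pbx/L  [x≤a] = 2·6·(8/5)/8 = 12/5 kN·m
Superposition: M = Σ M_i = 592/25 kN·m ≈ 23.680000 kN·m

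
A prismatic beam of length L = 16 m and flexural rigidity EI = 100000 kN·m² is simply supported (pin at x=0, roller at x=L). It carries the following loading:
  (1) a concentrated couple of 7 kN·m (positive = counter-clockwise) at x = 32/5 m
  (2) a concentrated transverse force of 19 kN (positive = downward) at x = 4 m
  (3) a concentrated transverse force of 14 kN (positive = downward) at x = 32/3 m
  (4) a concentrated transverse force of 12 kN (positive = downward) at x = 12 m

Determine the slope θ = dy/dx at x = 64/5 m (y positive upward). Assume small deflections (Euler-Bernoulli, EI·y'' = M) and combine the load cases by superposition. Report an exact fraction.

θ(64/5) = 459251/101250000 rad

Load 1 — applied couple M₀=7 kN·m at a=32/5 m (b=L-a=48/5):
  θ_1 = (M₀x²/(2L)-M₀(x-a)+C₁)/EI  [x>a] with C₁=M₀(3b²-L²)/(6L)=112/75 = (7·(64/5)²/(2·16)-7·((64/5)-(32/5))+(112/75))/100000 = -7/93750 rad
Load 2 — point force P=19 kN at a=4 m (b=L-a=12):
  θ_2 = -Pa(2L²-6Lx+3x²+a²)/(6LEI)  [x>a] = -19·4·(2·16²-6·16·(64/5)+3·(64/5)²+4²)/(6·16·100000) = 2071/1250000 rad
Load 3 — point force P=14 kN at a=32/3 m (b=L-a=16/3):
  θ_3 = -Pa(2L²-6Lx+3x²+a²)/(6LEI)  [x>a] = -14·(32/3)·(2·16²-6·16·(64/5)+3·(64/5)²+(32/3)²)/(6·16·100000) = 10976/6328125 rad
Load 4 — point force P=12 kN at a=12 m (b=L-a=4):
  θ_4 = -Pa(2L²-6Lx+3x²+a²)/(6LEI)  [x>a] = -12·12·(2·16²-6·16·(64/5)+3·(64/5)²+12²)/(6·16·100000) = 381/312500 rad
Superposition: θ = Σ θ_i = 459251/101250000 rad ≈ 0.004536 rad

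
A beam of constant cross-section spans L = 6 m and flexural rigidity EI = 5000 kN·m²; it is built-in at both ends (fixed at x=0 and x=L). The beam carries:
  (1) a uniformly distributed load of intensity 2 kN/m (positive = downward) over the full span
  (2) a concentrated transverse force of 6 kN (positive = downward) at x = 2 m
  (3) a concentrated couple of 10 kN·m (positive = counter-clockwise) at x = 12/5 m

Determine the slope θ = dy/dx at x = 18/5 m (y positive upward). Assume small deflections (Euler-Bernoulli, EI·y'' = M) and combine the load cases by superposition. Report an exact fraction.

θ(18/5) = 9/15625 rad

Load 1 — uniform load w=2 kN/m over full span:
  θ_1 = -wx(L-x)(L-2x)/(12EI) = -2·(18/5)·(6-(18/5))·(6-2·(18/5))/(12·5000) = 27/78125 rad
Load 2 — point force P=6 kN at a=2 m (b=L-a=4):
  θ_2 = Pa²(L-x)(2bL-(3b+a)(L-x))/(2L³EI)  [x>a] = 6·2²·(6-(18/5))·(2·4·6-(3·4+2)·(6-(18/5)))/(2·6³·5000) = 6/15625 rad
Load 3 — applied couple M₀=10 kN·m at a=12/5 m (b=L-a=18/5):
  θ_3 = (R_Ax²/2 - M_Ax - M₀(x-a))/EI  [x>a] with R_A=12/5, M_A=6/5 = ((12/5)·(18/5)²/2 - (6/5)·(18/5) - 10·((18/5)-(12/5)))/5000 = -12/78125 rad
Superposition: θ = Σ θ_i = 9/15625 rad ≈ 0.000576 rad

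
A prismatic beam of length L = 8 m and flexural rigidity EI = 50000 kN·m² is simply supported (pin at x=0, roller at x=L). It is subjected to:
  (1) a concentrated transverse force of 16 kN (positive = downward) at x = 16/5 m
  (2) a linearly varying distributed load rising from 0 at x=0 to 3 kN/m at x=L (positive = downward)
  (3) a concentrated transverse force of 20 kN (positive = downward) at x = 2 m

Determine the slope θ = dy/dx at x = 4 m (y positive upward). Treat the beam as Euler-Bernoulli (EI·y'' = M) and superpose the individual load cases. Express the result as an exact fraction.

Load 1 — point force P=16 kN at a=16/5 m (b=L-a=24/5):
  θ_1 = -Pa(2L²-6Lx+3x²+a²)/(6LEI)  [x>a] = -16·(16/5)·(2·8²-6·8·4+3·4²+(16/5)²)/(6·8·50000) = 48/390625 rad
Load 2 — triangular load w₀=3 kN/m (0→w₀ over full span):
  θ_2 = -w₀(7L⁴-30L²x²+15x⁴)/(360LEI) = -3·(7·8⁴-30·8²·4²+15·4⁴)/(360·8·50000) = -7/187500 rad
Load 3 — point force P=20 kN at a=2 m (b=L-a=6):
  θ_3 = -Pa(2L²-6Lx+3x²+a²)/(6LEI)  [x>a] = -20·2·(2·8²-6·8·4+3·4²+2²)/(6·8·50000) = 1/5000 rad
Superposition: θ = Σ θ_i = 2677/9375000 rad ≈ 0.000286 rad

θ(4) = 2677/9375000 rad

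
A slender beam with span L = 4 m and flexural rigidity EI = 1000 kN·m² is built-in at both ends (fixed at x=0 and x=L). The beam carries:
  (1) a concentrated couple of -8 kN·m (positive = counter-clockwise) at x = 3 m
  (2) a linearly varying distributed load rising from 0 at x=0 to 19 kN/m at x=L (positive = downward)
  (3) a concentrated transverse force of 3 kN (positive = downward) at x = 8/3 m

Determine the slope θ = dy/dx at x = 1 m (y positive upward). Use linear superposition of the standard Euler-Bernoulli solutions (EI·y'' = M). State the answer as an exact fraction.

θ(1) = -601/160000 rad

Load 1 — applied couple M₀=-8 kN·m at a=3 m (b=L-a=1):
  θ_1 = (R_Ax²/2 - M_Ax)/EI  [x≤a] with R_A=-9/4, M_A=-5/2 = ((-9/4)·1²/2 - (-5/2)·1)/1000 = 11/8000 rad
Load 2 — triangular load w₀=19 kN/m (0→w₀ over full span):
  θ_2 = -w₀(2x(L-x)(L-2x)(x+2L)+x²(L-x)²)/(120LEI) = -19·(2·1·(4-1)·(4-2·1)·(1+2·4)+1²·(4-1)²)/(120·4·1000) = -741/160000 rad
Load 3 — point force P=3 kN at a=8/3 m (b=L-a=4/3):
  θ_3 = -Pb²x(2aL-(3a+b)x)/(2L³EI)  [x≤a] = -3·(4/3)²·1·(2·(8/3)·4-(3·(8/3)+(4/3))·1)/(2·4³·1000) = -1/2000 rad
Superposition: θ = Σ θ_i = -601/160000 rad ≈ -0.003756 rad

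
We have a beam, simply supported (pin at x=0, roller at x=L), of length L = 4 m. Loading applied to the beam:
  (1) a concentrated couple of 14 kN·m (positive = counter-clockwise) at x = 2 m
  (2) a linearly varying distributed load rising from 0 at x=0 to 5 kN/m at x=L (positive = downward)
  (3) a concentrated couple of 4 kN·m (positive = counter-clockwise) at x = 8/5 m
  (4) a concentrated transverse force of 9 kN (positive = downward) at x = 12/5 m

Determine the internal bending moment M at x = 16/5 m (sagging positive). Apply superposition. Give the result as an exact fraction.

M(16/5) = 114/25 kN·m

Load 1 — applied couple M₀=14 kN·m at a=2 m (b=L-a=2):
  M_1 = M₀x/L - M₀  [x>a] = 14·(16/5)/4 - 14 = -14/5 kN·m
Load 2 — triangular load w₀=5 kN/m (0→w₀ over full span):
  M_2 = w₀Lx/6 - w₀x³/(6L) = 5·4·(16/5)/6 - 5·(16/5)³/(6·4) = 96/25 kN·m
Load 3 — applied couple M₀=4 kN·m at a=8/5 m (b=L-a=12/5):
  M_3 = M₀x/L - M₀  [x>a] = 4·(16/5)/4 - 4 = -4/5 kN·m
Load 4 — point force P=9 kN at a=12/5 m (b=L-a=8/5):
  M_4 = Pa(L-x)/L  [x>a] = 9·(12/5)·(4-(16/5))/4 = 108/25 kN·m
Superposition: M = Σ M_i = 114/25 kN·m ≈ 4.560000 kN·m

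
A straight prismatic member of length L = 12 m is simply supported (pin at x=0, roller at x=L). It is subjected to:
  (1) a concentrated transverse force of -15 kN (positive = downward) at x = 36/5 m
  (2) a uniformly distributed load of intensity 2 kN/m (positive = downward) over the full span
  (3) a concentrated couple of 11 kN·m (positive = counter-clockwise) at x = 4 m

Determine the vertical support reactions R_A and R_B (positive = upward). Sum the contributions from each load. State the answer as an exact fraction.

R_A = 83/12 kN, R_B = 25/12 kN

Load 1 — point force P=-15 kN at a=36/5 m (b=L-a=24/5):
  R_A = Pb/L = (-15)·(24/5)/12 = -6 kN
  R_B = Pa/L = (-15)·(36/5)/12 = -9 kN
Load 2 — uniform load w=2 kN/m over full span:
  R_A = wL/2 = 2·12/2 = 12 kN
  R_B = wL/2 = 2·12/2 = 12 kN
Load 3 — applied couple M₀=11 kN·m at a=4 m (b=L-a=8):
  R_A = M₀/L = 11/12 kN
  R_B = -M₀/L = -11/12 kN
Superposition: R_A = 83/12 kN, R_B = 25/12 kN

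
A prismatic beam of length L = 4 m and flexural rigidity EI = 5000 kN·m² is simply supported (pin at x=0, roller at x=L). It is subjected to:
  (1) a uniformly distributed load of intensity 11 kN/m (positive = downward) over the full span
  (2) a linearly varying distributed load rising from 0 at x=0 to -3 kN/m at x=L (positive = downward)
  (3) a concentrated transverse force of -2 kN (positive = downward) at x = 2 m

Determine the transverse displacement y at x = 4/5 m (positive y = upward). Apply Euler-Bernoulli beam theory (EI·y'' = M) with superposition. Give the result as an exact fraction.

y(4/5) = -34071/9765625 m

Load 1 — uniform load w=11 kN/m over full span:
  y_1 = -wx(L³-2Lx²+x³)/(24EI) = -11·(4/5)·(4³-2·4·(4/5)²+(4/5)³)/(24·5000) = -5104/1171875 m
Load 2 — triangular load w₀=-3 kN/m (0→w₀ over full span):
  y_2 = -w₀x(7L⁴-10L²x²+3x⁴)/(360LEI) = -(-3)·(4/5)·(7·4⁴-10·4²·(4/5)²+3·(4/5)⁴)/(360·4·5000) = 5504/9765625 m
Load 3 — point force P=-2 kN at a=2 m (b=L-a=2):
  y_3 = -Pbx(L²-b²-x²)/(6LEI)  [x≤a] = -(-2)·2·(4/5)·(4²-2²-(4/5)²)/(6·4·5000) = 71/234375 m
Superposition: y = Σ y_i = -34071/9765625 m ≈ -0.003489 m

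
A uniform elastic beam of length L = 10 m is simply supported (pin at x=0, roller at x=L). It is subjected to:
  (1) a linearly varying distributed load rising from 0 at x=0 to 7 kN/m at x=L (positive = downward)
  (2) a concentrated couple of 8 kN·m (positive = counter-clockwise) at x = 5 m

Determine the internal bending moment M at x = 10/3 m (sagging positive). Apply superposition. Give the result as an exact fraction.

M(10/3) = 3016/81 kN·m

Load 1 — triangular load w₀=7 kN/m (0→w₀ over full span):
  M_1 = w₀Lx/6 - w₀x³/(6L) = 7·10·(10/3)/6 - 7·(10/3)³/(6·10) = 2800/81 kN·m
Load 2 — applied couple M₀=8 kN·m at a=5 m (b=L-a=5):
  M_2 = M₀x/L  [x≤a] = 8·(10/3)/10 = 8/3 kN·m
Superposition: M = Σ M_i = 3016/81 kN·m ≈ 37.234568 kN·m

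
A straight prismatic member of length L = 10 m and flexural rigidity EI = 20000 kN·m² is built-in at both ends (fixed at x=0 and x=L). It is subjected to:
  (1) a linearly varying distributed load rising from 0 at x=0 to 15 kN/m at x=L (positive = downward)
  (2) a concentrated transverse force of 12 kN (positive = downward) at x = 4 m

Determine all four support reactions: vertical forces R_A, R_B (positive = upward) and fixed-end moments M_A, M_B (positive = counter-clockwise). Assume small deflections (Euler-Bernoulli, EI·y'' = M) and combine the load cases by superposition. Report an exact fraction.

Load 1 — triangular load w₀=15 kN/m (0→w₀ over full span):
  R_A = 3w₀L/20 = 3·15·10/20 = 45/2 kN
  M_A = w₀L²/30 = 15·10²/30 = 50 kN·m
  R_B = 7w₀L/20 = 7·15·10/20 = 105/2 kN
  M_B = -w₀L²/20 = -15·10²/20 = -75 kN·m
Load 2 — point force P=12 kN at a=4 m (b=L-a=6):
  R_A = Pb²(3a+b)/L³ = 12·6²·(3·4+6)/10³ = 972/125 kN
  M_A = Pab²/L² = 12·4·6²/10² = 432/25 kN·m
  R_B = Pa²(a+3b)/L³ = 12·4²·(4+3·6)/10³ = 528/125 kN
  M_B = -Pa²b/L² = -12·4²·6/10² = -288/25 kN·m
Superposition: R_A = 7569/250 kN, M_A = 1682/25 kN·m, R_B = 14181/250 kN, M_B = -2163/25 kN·m

R_A = 7569/250 kN, M_A = 1682/25 kN·m, R_B = 14181/250 kN, M_B = -2163/25 kN·m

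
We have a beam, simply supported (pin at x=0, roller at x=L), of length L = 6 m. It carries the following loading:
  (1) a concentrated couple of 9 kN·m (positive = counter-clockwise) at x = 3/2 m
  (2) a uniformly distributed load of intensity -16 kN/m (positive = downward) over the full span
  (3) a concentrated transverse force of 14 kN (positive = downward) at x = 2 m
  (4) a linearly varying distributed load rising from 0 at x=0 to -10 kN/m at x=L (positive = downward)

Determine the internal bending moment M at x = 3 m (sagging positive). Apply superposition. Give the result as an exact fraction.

M(3) = -85 kN·m

Load 1 — applied couple M₀=9 kN·m at a=3/2 m (b=L-a=9/2):
  M_1 = M₀x/L - M₀  [x>a] = 9·3/6 - 9 = -9/2 kN·m
Load 2 — uniform load w=-16 kN/m over full span:
  M_2 = wx(L-x)/2 = (-16)·3·(6-3)/2 = -72 kN·m
Load 3 — point force P=14 kN at a=2 m (b=L-a=4):
  M_3 = Pa(L-x)/L  [x>a] = 14·2·(6-3)/6 = 14 kN·m
Load 4 — triangular load w₀=-10 kN/m (0→w₀ over full span):
  M_4 = w₀Lx/6 - w₀x³/(6L) = (-10)·6·3/6 - (-10)·3³/(6·6) = -45/2 kN·m
Superposition: M = Σ M_i = -85 kN·m ≈ -85.000000 kN·m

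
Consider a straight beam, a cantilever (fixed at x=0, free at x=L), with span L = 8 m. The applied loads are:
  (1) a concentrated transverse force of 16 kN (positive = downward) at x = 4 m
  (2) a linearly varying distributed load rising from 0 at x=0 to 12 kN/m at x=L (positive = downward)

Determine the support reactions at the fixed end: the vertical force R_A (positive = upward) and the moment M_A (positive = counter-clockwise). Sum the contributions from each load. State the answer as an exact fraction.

R_A = 64 kN, M_A = 320 kN·m

Load 1 — point force P=16 kN at a=4 m (b=L-a=4):
  R_A = P = 16 kN
  M_A = Pa = 16·4 = 64 kN·m
Load 2 — triangular load w₀=12 kN/m (0→w₀ over full span):
  R_A = w₀L/2 = 12·8/2 = 48 kN
  M_A = w₀L²/3 = 12·8²/3 = 256 kN·m
Superposition: R_A = 64 kN, M_A = 320 kN·m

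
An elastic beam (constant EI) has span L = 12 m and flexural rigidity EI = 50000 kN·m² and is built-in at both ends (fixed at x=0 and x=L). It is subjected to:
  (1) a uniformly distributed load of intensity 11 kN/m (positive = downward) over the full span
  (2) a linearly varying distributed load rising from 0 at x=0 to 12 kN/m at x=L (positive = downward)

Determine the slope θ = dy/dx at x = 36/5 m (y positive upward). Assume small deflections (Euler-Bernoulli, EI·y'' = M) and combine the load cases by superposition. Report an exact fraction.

θ(36/5) = 4266/1953125 rad

Load 1 — uniform load w=11 kN/m over full span:
  θ_1 = -wx(L-x)(L-2x)/(12EI) = -11·(36/5)·(12-(36/5))·(12-2·(36/5))/(12·50000) = 594/390625 rad
Load 2 — triangular load w₀=12 kN/m (0→w₀ over full span):
  θ_2 = -w₀(2x(L-x)(L-2x)(x+2L)+x²(L-x)²)/(120LEI) = -12·(2·(36/5)·(12-(36/5))·(12-2·(36/5))·((36/5)+2·12)+(36/5)²·(12-(36/5))²)/(120·12·50000) = 1296/1953125 rad
Superposition: θ = Σ θ_i = 4266/1953125 rad ≈ 0.002184 rad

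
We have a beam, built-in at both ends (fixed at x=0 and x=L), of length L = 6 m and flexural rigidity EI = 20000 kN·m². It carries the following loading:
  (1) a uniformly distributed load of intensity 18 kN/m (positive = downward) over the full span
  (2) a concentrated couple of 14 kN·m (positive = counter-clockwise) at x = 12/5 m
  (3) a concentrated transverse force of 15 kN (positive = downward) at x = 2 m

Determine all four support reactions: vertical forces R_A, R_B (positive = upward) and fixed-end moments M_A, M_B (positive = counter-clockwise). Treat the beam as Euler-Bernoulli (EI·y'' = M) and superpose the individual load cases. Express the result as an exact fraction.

R_A = 15406/225 kN, M_A = 5176/75 kN·m, R_B = 12269/225 kN, M_B = -4214/75 kN·m

Load 1 — uniform load w=18 kN/m over full span:
  R_A = wL/2 = 18·6/2 = 54 kN
  M_A = wL²/12 = 18·6²/12 = 54 kN·m
  R_B = wL/2 = 18·6/2 = 54 kN
  M_B = -wL²/12 = -18·6²/12 = -54 kN·m
Load 2 — applied couple M₀=14 kN·m at a=12/5 m (b=L-a=18/5):
  R_A = 6M₀ab/L³ = 6·14·(12/5)·(18/5)/6³ = 84/25 kN
  M_A = M₀b(2a-b)/L² = 14·(18/5)·(2·(12/5)-(18/5))/6² = 42/25 kN·m
  R_B = -6M₀ab/L³ = -6·14·(12/5)·(18/5)/6³ = -84/25 kN
  M_B = M₀a(2b-a)/L² = 14·(12/5)·(2·(18/5)-(12/5))/6² = 112/25 kN·m
Load 3 — point force P=15 kN at a=2 m (b=L-a=4):
  R_A = Pb²(3a+b)/L³ = 15·4²·(3·2+4)/6³ = 100/9 kN
  M_A = Pab²/L² = 15·2·4²/6² = 40/3 kN·m
  R_B = Pa²(a+3b)/L³ = 15·2²·(2+3·4)/6³ = 35/9 kN
  M_B = -Pa²b/L² = -15·2²·4/6² = -20/3 kN·m
Superposition: R_A = 15406/225 kN, M_A = 5176/75 kN·m, R_B = 12269/225 kN, M_B = -4214/75 kN·m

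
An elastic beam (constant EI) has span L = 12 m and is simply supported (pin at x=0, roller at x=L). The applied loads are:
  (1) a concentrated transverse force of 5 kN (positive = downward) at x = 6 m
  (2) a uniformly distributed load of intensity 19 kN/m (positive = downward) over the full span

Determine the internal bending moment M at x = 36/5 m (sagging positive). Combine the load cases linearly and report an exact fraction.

Load 1 — point force P=5 kN at a=6 m (b=L-a=6):
  M_1 = Pa(L-x)/L  [x>a] = 5·6·(12-(36/5))/12 = 12 kN·m
Load 2 — uniform load w=19 kN/m over full span:
  M_2 = wx(L-x)/2 = 19·(36/5)·(12-(36/5))/2 = 8208/25 kN·m
Superposition: M = Σ M_i = 8508/25 kN·m ≈ 340.320000 kN·m

M(36/5) = 8508/25 kN·m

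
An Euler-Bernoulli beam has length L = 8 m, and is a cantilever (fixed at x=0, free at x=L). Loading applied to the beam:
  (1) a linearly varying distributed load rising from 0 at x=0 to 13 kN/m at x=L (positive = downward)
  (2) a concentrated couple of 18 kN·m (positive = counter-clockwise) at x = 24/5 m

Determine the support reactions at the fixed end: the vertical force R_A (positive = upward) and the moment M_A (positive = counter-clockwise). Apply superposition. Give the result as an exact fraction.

R_A = 52 kN, M_A = 778/3 kN·m

Load 1 — triangular load w₀=13 kN/m (0→w₀ over full span):
  R_A = w₀L/2 = 13·8/2 = 52 kN
  M_A = w₀L²/3 = 13·8²/3 = 832/3 kN·m
Load 2 — applied couple M₀=18 kN·m at a=24/5 m (b=L-a=16/5):
  R_A = 0 kN
  M_A = -M₀ = -18 kN·m
Superposition: R_A = 52 kN, M_A = 778/3 kN·m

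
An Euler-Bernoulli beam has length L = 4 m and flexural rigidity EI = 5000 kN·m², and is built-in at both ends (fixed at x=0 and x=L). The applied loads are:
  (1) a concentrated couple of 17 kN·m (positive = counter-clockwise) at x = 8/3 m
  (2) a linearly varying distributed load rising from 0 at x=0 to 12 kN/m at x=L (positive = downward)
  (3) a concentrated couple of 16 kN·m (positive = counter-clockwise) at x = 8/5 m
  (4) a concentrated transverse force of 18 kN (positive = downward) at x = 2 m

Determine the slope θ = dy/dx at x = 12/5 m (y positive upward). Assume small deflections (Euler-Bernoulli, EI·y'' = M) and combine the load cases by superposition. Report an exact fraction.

θ(12/5) = 939/781250 rad

Load 1 — applied couple M₀=17 kN·m at a=8/3 m (b=L-a=4/3):
  θ_1 = (R_Ax²/2 - M_Ax)/EI  [x≤a] with R_A=17/3, M_A=17/3 = ((17/3)·(12/5)²/2 - (17/3)·(12/5))/5000 = 17/31250 rad
Load 2 — triangular load w₀=12 kN/m (0→w₀ over full span):
  θ_2 = -w₀(2x(L-x)(L-2x)(x+2L)+x²(L-x)²)/(120LEI) = -12·(2·(12/5)·(4-(12/5))·(4-2·(12/5))·((12/5)+2·4)+(12/5)²·(4-(12/5))²)/(120·4·5000) = 96/390625 rad
Load 3 — applied couple M₀=16 kN·m at a=8/5 m (b=L-a=12/5):
  θ_3 = (R_Ax²/2 - M_Ax - M₀(x-a))/EI  [x>a] with R_A=144/25, M_A=48/25 = ((144/25)·(12/5)²/2 - (48/25)·(12/5) - 16·((12/5)-(8/5)))/5000 = -64/390625 rad
Load 4 — point force P=18 kN at a=2 m (b=L-a=2):
  θ_4 = Pa²(L-x)(2bL-(3b+a)(L-x))/(2L³EI)  [x>a] = 18·2²·(4-(12/5))·(2·2·4-(3·2+2)·(4-(12/5)))/(2·4³·5000) = 9/15625 rad
Superposition: θ = Σ θ_i = 939/781250 rad ≈ 0.001202 rad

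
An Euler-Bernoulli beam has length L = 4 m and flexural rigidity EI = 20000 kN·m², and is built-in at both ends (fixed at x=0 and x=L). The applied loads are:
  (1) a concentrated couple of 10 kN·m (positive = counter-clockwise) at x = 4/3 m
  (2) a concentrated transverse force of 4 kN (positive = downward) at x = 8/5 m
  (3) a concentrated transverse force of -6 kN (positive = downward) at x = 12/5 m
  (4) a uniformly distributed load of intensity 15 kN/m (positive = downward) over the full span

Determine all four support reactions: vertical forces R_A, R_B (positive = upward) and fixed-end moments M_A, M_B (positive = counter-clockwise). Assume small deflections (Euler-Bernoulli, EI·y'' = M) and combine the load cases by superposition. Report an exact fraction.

R_A = 2536/75 kN, M_A = 20 kN·m, R_B = 1814/75 kN, M_B = -1106/75 kN·m

Load 1 — applied couple M₀=10 kN·m at a=4/3 m (b=L-a=8/3):
  R_A = 6M₀ab/L³ = 6·10·(4/3)·(8/3)/4³ = 10/3 kN
  M_A = M₀b(2a-b)/L² = 10·(8/3)·(2·(4/3)-(8/3))/4² = 0 kN·m
  R_B = -6M₀ab/L³ = -6·10·(4/3)·(8/3)/4³ = -10/3 kN
  M_B = M₀a(2b-a)/L² = 10·(4/3)·(2·(8/3)-(4/3))/4² = 10/3 kN·m
Load 2 — point force P=4 kN at a=8/5 m (b=L-a=12/5):
  R_A = Pb²(3a+b)/L³ = 4·(12/5)²·(3·(8/5)+(12/5))/4³ = 324/125 kN
  M_A = Pab²/L² = 4·(8/5)·(12/5)²/4² = 288/125 kN·m
  R_B = Pa²(a+3b)/L³ = 4·(8/5)²·((8/5)+3·(12/5))/4³ = 176/125 kN
  M_B = -Pa²b/L² = -4·(8/5)²·(12/5)/4² = -192/125 kN·m
Load 3 — point force P=-6 kN at a=12/5 m (b=L-a=8/5):
  R_A = Pb²(3a+b)/L³ = (-6)·(8/5)²·(3·(12/5)+(8/5))/4³ = -264/125 kN
  M_A = Pab²/L² = (-6)·(12/5)·(8/5)²/4² = -288/125 kN·m
  R_B = Pa²(a+3b)/L³ = (-6)·(12/5)²·((12/5)+3·(8/5))/4³ = -486/125 kN
  M_B = -Pa²b/L² = -(-6)·(12/5)²·(8/5)/4² = 432/125 kN·m
Load 4 — uniform load w=15 kN/m over full span:
  R_A = wL/2 = 15·4/2 = 30 kN
  M_A = wL²/12 = 15·4²/12 = 20 kN·m
  R_B = wL/2 = 15·4/2 = 30 kN
  M_B = -wL²/12 = -15·4²/12 = -20 kN·m
Superposition: R_A = 2536/75 kN, M_A = 20 kN·m, R_B = 1814/75 kN, M_B = -1106/75 kN·m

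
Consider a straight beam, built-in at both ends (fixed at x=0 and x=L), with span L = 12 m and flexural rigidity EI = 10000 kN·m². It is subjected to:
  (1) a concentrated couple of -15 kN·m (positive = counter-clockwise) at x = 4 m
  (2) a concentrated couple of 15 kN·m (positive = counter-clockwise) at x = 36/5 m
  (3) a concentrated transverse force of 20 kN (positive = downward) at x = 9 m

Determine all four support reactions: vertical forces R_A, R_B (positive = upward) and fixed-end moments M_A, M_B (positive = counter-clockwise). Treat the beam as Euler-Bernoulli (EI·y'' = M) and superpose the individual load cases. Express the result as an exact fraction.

Load 1 — applied couple M₀=-15 kN·m at a=4 m (b=L-a=8):
  R_A = 6M₀ab/L³ = 6·(-15)·4·8/12³ = -5/3 kN
  M_A = M₀b(2a-b)/L² = (-15)·8·(2·4-8)/12² = 0 kN·m
  R_B = -6M₀ab/L³ = -6·(-15)·4·8/12³ = 5/3 kN
  M_B = M₀a(2b-a)/L² = (-15)·4·(2·8-4)/12² = -5 kN·m
Load 2 — applied couple M₀=15 kN·m at a=36/5 m (b=L-a=24/5):
  R_A = 6M₀ab/L³ = 6·15·(36/5)·(24/5)/12³ = 9/5 kN
  M_A = M₀b(2a-b)/L² = 15·(24/5)·(2·(36/5)-(24/5))/12² = 24/5 kN·m
  R_B = -6M₀ab/L³ = -6·15·(36/5)·(24/5)/12³ = -9/5 kN
  M_B = M₀a(2b-a)/L² = 15·(36/5)·(2·(24/5)-(36/5))/12² = 9/5 kN·m
Load 3 — point force P=20 kN at a=9 m (b=L-a=3):
  R_A = Pb²(3a+b)/L³ = 20·3²·(3·9+3)/12³ = 25/8 kN
  M_A = Pab²/L² = 20·9·3²/12² = 45/4 kN·m
  R_B = Pa²(a+3b)/L³ = 20·9²·(9+3·3)/12³ = 135/8 kN
  M_B = -Pa²b/L² = -20·9²·3/12² = -135/4 kN·m
Superposition: R_A = 391/120 kN, M_A = 321/20 kN·m, R_B = 2009/120 kN, M_B = -739/20 kN·m

R_A = 391/120 kN, M_A = 321/20 kN·m, R_B = 2009/120 kN, M_B = -739/20 kN·m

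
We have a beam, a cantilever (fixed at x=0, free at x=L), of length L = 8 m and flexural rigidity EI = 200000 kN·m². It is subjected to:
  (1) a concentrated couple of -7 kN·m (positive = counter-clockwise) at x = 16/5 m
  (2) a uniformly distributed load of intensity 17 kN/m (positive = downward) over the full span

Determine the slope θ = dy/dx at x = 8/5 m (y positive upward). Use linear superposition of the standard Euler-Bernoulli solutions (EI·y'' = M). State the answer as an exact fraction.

Load 1 — applied couple M₀=-7 kN·m at a=16/5 m (b=L-a=24/5):
  θ_1 = M₀x/EI  [x≤a] = (-7)·(8/5)/200000 = -7/125000 rad
Load 2 — uniform load w=17 kN/m over full span:
  θ_2 = -wx(x²-3Lx+3L²)/(6EI) = -17·(8/5)·((8/5)²-3·8·(8/5)+3·8²)/(6·200000) = -4148/1171875 rad
Superposition: θ = Σ θ_i = -33709/9375000 rad ≈ -0.003596 rad

θ(8/5) = -33709/9375000 rad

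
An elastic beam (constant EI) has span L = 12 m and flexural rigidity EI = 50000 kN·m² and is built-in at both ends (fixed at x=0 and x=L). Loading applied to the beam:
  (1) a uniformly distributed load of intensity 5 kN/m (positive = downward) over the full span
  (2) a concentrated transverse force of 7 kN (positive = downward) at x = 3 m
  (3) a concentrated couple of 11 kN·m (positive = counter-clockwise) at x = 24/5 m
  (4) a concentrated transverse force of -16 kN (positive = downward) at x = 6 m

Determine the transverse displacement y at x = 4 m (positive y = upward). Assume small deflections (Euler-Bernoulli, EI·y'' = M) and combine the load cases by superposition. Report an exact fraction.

y(4) = -5093/1875000 m

Load 1 — uniform load w=5 kN/m over full span:
  y_1 = -wx²(L-x)²/(24EI) = -5·4²·(12-4)²/(24·50000) = -8/1875 m
Load 2 — point force P=7 kN at a=3 m (b=L-a=9):
  y_2 = -Pa²(L-x)²(3bL-(3b+a)(L-x))/(6L³EI)  [x>a] = -7·3²·(12-4)²·(3·9·12-(3·9+3)·(12-4))/(6·12³·50000) = -49/75000 m
Load 3 — applied couple M₀=11 kN·m at a=24/5 m (b=L-a=36/5):
  y_3 = (R_Ax³/6 - M_Ax²/2)/EI  [x≤a] with R_A=33/25, M_A=33/25 = ((33/25)·4³/6 - (33/25)·4²/2)/50000 = 11/156250 m
Load 4 — point force P=-16 kN at a=6 m (b=L-a=6):
  y_4 = -Pb²x²(3aL-(3a+b)x)/(6L³EI)  [x≤a] = -(-16)·6²·4²·(3·6·12-(3·6+6)·4)/(6·12³·50000) = 4/1875 m
Superposition: y = Σ y_i = -5093/1875000 m ≈ -0.002716 m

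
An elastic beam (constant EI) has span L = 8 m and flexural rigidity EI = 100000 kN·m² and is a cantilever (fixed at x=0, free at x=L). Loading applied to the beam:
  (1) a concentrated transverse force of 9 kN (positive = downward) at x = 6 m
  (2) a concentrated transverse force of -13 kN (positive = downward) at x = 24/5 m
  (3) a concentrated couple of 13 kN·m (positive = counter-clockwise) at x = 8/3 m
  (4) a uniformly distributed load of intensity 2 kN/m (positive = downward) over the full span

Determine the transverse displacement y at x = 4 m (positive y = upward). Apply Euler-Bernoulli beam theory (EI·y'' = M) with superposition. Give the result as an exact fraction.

Load 1 — point force P=9 kN at a=6 m (b=L-a=2):
  y_1 = -Px²(3a-x)/(6EI)  [x≤a] = -9·4²·(3·6-4)/(6·100000) = -21/6250 m
Load 2 — point force P=-13 kN at a=24/5 m (b=L-a=16/5):
  y_2 = -Px²(3a-x)/(6EI)  [x≤a] = -(-13)·4²·(3·(24/5)-4)/(6·100000) = 169/46875 m
Load 3 — applied couple M₀=13 kN·m at a=8/3 m (b=L-a=16/3):
  y_3 = M₀a(2x-a)/(2EI)  [x>a] = 13·(8/3)·(2·4-(8/3))/(2·100000) = 26/28125 m
Load 4 — uniform load w=2 kN/m over full span:
  y_4 = -wx²(x²-4Lx+6L²)/(24EI) = -2·4²·(4²-4·8·4+6·8²)/(24·100000) = -34/9375 m
Superposition: y = Σ y_i = -691/281250 m ≈ -0.002457 m

y(4) = -691/281250 m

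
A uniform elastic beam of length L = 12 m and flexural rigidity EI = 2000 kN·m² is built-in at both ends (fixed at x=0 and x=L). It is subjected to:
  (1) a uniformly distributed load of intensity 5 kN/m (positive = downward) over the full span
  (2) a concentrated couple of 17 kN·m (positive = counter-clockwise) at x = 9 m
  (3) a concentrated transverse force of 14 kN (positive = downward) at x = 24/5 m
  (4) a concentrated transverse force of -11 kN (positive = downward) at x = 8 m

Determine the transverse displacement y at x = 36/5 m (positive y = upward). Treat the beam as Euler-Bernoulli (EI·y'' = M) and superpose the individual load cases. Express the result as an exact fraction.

Load 1 — uniform load w=5 kN/m over full span:
  y_1 = -wx²(L-x)²/(24EI) = -5·(36/5)²·(12-(36/5))²/(24·2000) = -1944/15625 m
Load 2 — applied couple M₀=17 kN·m at a=9 m (b=L-a=3):
  y_2 = (R_Ax³/6 - M_Ax²/2)/EI  [x≤a] with R_A=51/32, M_A=85/16 = ((51/32)·(36/5)³/6 - (85/16)·(36/5)²/2)/2000 = -9639/500000 m
Load 3 — point force P=14 kN at a=24/5 m (b=L-a=36/5):
  y_3 = -Pa²(L-x)²(3bL-(3b+a)(L-x))/(6L³EI)  [x>a] = -14·(24/5)²·(12-(36/5))²·(3·(36/5)·12-(3·(36/5)+(24/5))·(12-(36/5)))/(6·12³·2000) = -92736/1953125 m
Load 4 — point force P=-11 kN at a=8 m (b=L-a=4):
  y_4 = -Pb²x²(3aL-(3a+b)x)/(6L³EI)  [x≤a] = -(-11)·4²·(36/5)²·(3·8·12-(3·8+4)·(36/5))/(6·12³·2000) = 594/15625 m
Superposition: y = Σ y_i = -9572427/62500000 m ≈ -0.153159 m

y(36/5) = -9572427/62500000 m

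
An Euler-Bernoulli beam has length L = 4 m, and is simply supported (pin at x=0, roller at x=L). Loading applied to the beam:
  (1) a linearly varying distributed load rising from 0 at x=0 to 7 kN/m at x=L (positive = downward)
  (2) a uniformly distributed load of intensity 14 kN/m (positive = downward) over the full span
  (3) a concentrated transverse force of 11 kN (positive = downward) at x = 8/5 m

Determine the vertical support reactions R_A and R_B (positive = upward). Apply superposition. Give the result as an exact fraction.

Load 1 — triangular load w₀=7 kN/m (0→w₀ over full span):
  R_A = w₀L/6 = 7·4/6 = 14/3 kN
  R_B = w₀L/3 = 7·4/3 = 28/3 kN
Load 2 — uniform load w=14 kN/m over full span:
  R_A = wL/2 = 14·4/2 = 28 kN
  R_B = wL/2 = 14·4/2 = 28 kN
Load 3 — point force P=11 kN at a=8/5 m (b=L-a=12/5):
  R_A = Pb/L = 11·(12/5)/4 = 33/5 kN
  R_B = Pa/L = 11·(8/5)/4 = 22/5 kN
Superposition: R_A = 589/15 kN, R_B = 626/15 kN

R_A = 589/15 kN, R_B = 626/15 kN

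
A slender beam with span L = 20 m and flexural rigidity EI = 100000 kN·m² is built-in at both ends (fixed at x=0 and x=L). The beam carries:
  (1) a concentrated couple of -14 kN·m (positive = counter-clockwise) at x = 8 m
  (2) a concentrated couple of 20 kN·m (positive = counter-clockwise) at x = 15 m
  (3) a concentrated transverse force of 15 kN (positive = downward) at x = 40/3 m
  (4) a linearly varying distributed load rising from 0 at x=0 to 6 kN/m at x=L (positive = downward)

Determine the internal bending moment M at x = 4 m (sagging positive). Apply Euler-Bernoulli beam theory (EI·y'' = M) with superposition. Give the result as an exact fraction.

M(4) = -32953/1500 kN·m

Load 1 — applied couple M₀=-14 kN·m at a=8 m (b=L-a=12):
  M_1 = R_Ax - M_A  [x≤a] with R_A=-126/125, M_A=-42/25 = (-126/125)·4 - (-42/25) = -294/125 kN·m
Load 2 — applied couple M₀=20 kN·m at a=15 m (b=L-a=5):
  M_2 = R_Ax - M_A  [x≤a] with R_A=9/8, M_A=25/4 = (9/8)·4 - (25/4) = -7/4 kN·m
Load 3 — point force P=15 kN at a=40/3 m (b=L-a=20/3):
  M_3 = Pb²(3a+b)x/L³ - Pab²/L²  [x≤a] = 15·(20/3)²·(3·(40/3)+(20/3))·4/20³ - 15·(40/3)·(20/3)²/20² = -20/3 kN·m
Load 4 — triangular load w₀=6 kN/m (0→w₀ over full span):
  M_4 = 3w₀Lx/20 - w₀L²/30 - w₀x³/(6L) = 3·6·20·4/20 - 6·20²/30 - 6·4³/(6·20) = -56/5 kN·m
Superposition: M = Σ M_i = -32953/1500 kN·m ≈ -21.968667 kN·m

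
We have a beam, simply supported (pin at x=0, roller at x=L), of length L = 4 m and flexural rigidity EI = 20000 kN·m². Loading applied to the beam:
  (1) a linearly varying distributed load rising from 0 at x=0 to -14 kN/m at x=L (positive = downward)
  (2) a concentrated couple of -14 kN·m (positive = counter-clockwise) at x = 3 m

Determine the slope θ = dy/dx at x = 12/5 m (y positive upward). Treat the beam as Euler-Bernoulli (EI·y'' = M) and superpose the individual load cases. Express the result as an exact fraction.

θ(12/5) = -160111/450000000 rad

Load 1 — triangular load w₀=-14 kN/m (0→w₀ over full span):
  θ_1 = -w₀(7L⁴-30L²x²+15x⁴)/(360LEI) = -(-14)·(7·4⁴-30·4²·(12/5)²+15·(12/5)⁴)/(360·4·20000) = -812/3515625 rad
Load 2 — applied couple M₀=-14 kN·m at a=3 m (b=L-a=1):
  θ_2 = (M₀x²/(2L)+C₁)/EI  [x≤a] with C₁=M₀(3b²-L²)/(6L)=91/12 = ((-14)·(12/5)²/(2·4)+(91/12))/20000 = -749/6000000 rad
Superposition: θ = Σ θ_i = -160111/450000000 rad ≈ -0.000356 rad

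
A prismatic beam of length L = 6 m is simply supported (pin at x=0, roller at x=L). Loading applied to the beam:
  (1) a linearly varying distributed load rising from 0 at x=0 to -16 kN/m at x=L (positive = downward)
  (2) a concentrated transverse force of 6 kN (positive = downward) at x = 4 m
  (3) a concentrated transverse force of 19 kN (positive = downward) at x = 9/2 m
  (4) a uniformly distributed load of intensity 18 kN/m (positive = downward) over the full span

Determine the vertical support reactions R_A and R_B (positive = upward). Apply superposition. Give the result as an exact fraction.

R_A = 179/4 kN, R_B = 161/4 kN

Load 1 — triangular load w₀=-16 kN/m (0→w₀ over full span):
  R_A = w₀L/6 = (-16)·6/6 = -16 kN
  R_B = w₀L/3 = (-16)·6/3 = -32 kN
Load 2 — point force P=6 kN at a=4 m (b=L-a=2):
  R_A = Pb/L = 6·2/6 = 2 kN
  R_B = Pa/L = 6·4/6 = 4 kN
Load 3 — point force P=19 kN at a=9/2 m (b=L-a=3/2):
  R_A = Pb/L = 19·(3/2)/6 = 19/4 kN
  R_B = Pa/L = 19·(9/2)/6 = 57/4 kN
Load 4 — uniform load w=18 kN/m over full span:
  R_A = wL/2 = 18·6/2 = 54 kN
  R_B = wL/2 = 18·6/2 = 54 kN
Superposition: R_A = 179/4 kN, R_B = 161/4 kN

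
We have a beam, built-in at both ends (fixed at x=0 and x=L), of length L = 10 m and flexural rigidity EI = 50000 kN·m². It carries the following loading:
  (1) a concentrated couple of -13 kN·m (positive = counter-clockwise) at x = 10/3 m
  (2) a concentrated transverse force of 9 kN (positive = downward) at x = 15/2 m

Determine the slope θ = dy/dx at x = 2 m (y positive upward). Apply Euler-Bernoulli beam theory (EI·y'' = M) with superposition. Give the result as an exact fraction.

θ(2) = -1091/6000000 rad

Load 1 — applied couple M₀=-13 kN·m at a=10/3 m (b=L-a=20/3):
  θ_1 = (R_Ax²/2 - M_Ax)/EI  [x≤a] with R_A=-26/15, M_A=0 = ((-26/15)·2²/2 - 0·2)/50000 = -13/187500 rad
Load 2 — point force P=9 kN at a=15/2 m (b=L-a=5/2):
  θ_2 = -Pb²x(2aL-(3a+b)x)/(2L³EI)  [x≤a] = -9·(5/2)²·2·(2·(15/2)·10-(3·(15/2)+(5/2))·2)/(2·10³·50000) = -9/80000 rad
Superposition: θ = Σ θ_i = -1091/6000000 rad ≈ -0.000182 rad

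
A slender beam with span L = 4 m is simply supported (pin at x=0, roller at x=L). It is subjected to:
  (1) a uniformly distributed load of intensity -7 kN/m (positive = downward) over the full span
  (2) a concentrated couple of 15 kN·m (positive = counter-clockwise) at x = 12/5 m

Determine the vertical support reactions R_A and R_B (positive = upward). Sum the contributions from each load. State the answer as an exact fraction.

R_A = -41/4 kN, R_B = -71/4 kN

Load 1 — uniform load w=-7 kN/m over full span:
  R_A = wL/2 = (-7)·4/2 = -14 kN
  R_B = wL/2 = (-7)·4/2 = -14 kN
Load 2 — applied couple M₀=15 kN·m at a=12/5 m (b=L-a=8/5):
  R_A = M₀/L = 15/4 kN
  R_B = -M₀/L = -15/4 kN
Superposition: R_A = -41/4 kN, R_B = -71/4 kN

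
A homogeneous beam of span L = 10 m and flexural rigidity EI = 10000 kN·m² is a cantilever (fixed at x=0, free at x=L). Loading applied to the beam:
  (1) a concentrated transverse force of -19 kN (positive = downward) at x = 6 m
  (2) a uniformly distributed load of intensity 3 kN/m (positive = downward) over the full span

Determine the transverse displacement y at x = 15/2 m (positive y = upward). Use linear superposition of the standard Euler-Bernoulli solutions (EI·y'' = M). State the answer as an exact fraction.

y(15/2) = -79857/1280000 m

Load 1 — point force P=-19 kN at a=6 m (b=L-a=4):
  y_1 = -Pa²(3x-a)/(6EI)  [x>a] = -(-19)·6²·(3·(15/2)-6)/(6·10000) = 1881/10000 m
Load 2 — uniform load w=3 kN/m over full span:
  y_2 = -wx²(x²-4Lx+6L²)/(24EI) = -3·(15/2)²·((15/2)²-4·10·(15/2)+6·10²)/(24·10000) = -513/2048 m
Superposition: y = Σ y_i = -79857/1280000 m ≈ -0.062388 m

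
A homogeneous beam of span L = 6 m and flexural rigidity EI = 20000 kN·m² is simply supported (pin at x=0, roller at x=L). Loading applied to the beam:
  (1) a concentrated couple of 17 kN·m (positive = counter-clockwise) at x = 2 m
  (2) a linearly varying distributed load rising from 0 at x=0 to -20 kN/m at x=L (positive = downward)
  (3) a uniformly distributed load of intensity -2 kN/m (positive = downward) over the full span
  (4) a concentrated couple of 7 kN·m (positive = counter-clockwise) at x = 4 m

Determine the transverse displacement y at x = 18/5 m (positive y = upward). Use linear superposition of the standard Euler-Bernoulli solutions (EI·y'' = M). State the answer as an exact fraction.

Load 1 — applied couple M₀=17 kN·m at a=2 m (b=L-a=4):
  y_1 = (M₀x³/(6L)-M₀(x-a)²/2+C₁x)/EI  [x>a] with C₁=M₀(3b²-L²)/(6L)=17/3 = (17·(18/5)³/(6·6)-17·((18/5)-2)²/2+(17/3)·(18/5))/20000 = 323/312500 m
Load 2 — triangular load w₀=-20 kN/m (0→w₀ over full span):
  y_2 = -w₀x(7L⁴-10L²x²+3x⁴)/(360LEI) = -(-20)·(18/5)·(7·6⁴-10·6²·(18/5)²+3·(18/5)⁴)/(360·6·20000) = 15984/1953125 m
Load 3 — uniform load w=-2 kN/m over full span:
  y_3 = -wx(L³-2Lx²+x³)/(24EI) = -(-2)·(18/5)·(6³-2·6·(18/5)²+(18/5)³)/(24·20000) = 2511/1562500 m
Load 4 — applied couple M₀=7 kN·m at a=4 m (b=L-a=2):
  y_4 = (M₀x³/(6L)+C₁x)/EI  [x≤a] with C₁=M₀(3b²-L²)/(6L)=-14/3 = (7·(18/5)³/(6·6)+(-14/3)·(18/5))/20000 = -483/1250000 m
Superposition: y = Σ y_i = 326189/31250000 m ≈ 0.010438 m

y(18/5) = 326189/31250000 m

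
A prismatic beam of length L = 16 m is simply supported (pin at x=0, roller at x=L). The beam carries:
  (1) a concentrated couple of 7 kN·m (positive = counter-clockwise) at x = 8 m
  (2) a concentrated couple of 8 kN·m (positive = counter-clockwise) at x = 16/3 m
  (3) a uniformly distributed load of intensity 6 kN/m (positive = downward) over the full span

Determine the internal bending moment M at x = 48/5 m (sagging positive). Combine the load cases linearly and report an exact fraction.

M(48/5) = 4458/25 kN·m

Load 1 — applied couple M₀=7 kN·m at a=8 m (b=L-a=8):
  M_1 = M₀x/L - M₀  [x>a] = 7·(48/5)/16 - 7 = -14/5 kN·m
Load 2 — applied couple M₀=8 kN·m at a=16/3 m (b=L-a=32/3):
  M_2 = M₀x/L - M₀  [x>a] = 8·(48/5)/16 - 8 = -16/5 kN·m
Load 3 — uniform load w=6 kN/m over full span:
  M_3 = wx(L-x)/2 = 6·(48/5)·(16-(48/5))/2 = 4608/25 kN·m
Superposition: M = Σ M_i = 4458/25 kN·m ≈ 178.320000 kN·m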